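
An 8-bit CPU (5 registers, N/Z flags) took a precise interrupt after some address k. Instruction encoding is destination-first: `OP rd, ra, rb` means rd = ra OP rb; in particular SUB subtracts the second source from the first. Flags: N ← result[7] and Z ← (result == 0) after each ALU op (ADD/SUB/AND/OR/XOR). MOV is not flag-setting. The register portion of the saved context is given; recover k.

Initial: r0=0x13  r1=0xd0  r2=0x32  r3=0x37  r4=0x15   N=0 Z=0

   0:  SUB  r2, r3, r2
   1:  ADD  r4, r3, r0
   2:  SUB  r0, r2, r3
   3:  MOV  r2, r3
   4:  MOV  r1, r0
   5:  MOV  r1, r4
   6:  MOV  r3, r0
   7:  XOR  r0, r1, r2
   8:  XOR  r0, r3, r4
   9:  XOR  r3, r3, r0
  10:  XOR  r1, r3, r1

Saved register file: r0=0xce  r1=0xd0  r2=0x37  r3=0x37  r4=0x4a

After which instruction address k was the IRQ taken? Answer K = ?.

after  0: r0=0x13 r1=0xd0 r2=0x05 r3=0x37 r4=0x15  N=0 Z=0
after  1: r0=0x13 r1=0xd0 r2=0x05 r3=0x37 r4=0x4a  N=0 Z=0
after  2: r0=0xce r1=0xd0 r2=0x05 r3=0x37 r4=0x4a  N=1 Z=0
after  3: r0=0xce r1=0xd0 r2=0x37 r3=0x37 r4=0x4a  N=1 Z=0
-- IRQ taken; context saved, return-PC = 4 --

K = 3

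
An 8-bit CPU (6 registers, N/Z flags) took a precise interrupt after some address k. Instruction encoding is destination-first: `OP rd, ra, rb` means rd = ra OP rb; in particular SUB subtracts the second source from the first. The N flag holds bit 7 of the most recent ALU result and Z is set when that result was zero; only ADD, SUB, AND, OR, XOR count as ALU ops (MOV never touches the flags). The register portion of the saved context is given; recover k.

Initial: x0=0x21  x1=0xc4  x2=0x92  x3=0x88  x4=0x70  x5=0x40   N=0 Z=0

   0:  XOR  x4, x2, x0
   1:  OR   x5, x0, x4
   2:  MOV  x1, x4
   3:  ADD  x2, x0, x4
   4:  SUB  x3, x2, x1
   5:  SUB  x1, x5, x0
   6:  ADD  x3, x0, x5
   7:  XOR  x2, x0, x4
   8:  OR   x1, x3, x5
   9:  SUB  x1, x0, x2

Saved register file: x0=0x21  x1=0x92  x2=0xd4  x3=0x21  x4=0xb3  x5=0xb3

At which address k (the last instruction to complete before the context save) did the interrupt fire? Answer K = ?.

after  0: x0=0x21 x1=0xc4 x2=0x92 x3=0x88 x4=0xb3 x5=0x40  N=1 Z=0
after  1: x0=0x21 x1=0xc4 x2=0x92 x3=0x88 x4=0xb3 x5=0xb3  N=1 Z=0
after  2: x0=0x21 x1=0xb3 x2=0x92 x3=0x88 x4=0xb3 x5=0xb3  N=1 Z=0
after  3: x0=0x21 x1=0xb3 x2=0xd4 x3=0x88 x4=0xb3 x5=0xb3  N=1 Z=0
after  4: x0=0x21 x1=0xb3 x2=0xd4 x3=0x21 x4=0xb3 x5=0xb3  N=0 Z=0
after  5: x0=0x21 x1=0x92 x2=0xd4 x3=0x21 x4=0xb3 x5=0xb3  N=1 Z=0
-- IRQ taken; context saved, return-PC = 6 --

K = 5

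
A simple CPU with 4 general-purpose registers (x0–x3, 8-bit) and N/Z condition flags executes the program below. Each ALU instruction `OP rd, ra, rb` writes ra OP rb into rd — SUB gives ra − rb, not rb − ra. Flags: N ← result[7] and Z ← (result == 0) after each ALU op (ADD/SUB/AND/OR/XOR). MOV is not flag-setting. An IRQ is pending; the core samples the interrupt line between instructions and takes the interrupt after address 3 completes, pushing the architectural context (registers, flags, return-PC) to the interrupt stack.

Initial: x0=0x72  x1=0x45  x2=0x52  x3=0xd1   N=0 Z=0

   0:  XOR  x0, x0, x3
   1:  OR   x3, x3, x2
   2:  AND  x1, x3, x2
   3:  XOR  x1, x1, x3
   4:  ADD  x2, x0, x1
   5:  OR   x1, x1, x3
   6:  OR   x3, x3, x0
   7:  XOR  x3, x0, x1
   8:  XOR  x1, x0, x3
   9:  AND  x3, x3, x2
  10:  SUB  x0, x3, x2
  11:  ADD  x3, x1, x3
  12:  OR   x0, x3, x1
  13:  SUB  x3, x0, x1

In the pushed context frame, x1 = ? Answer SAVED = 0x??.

after  0: x0=0xa3 x1=0x45 x2=0x52 x3=0xd1  N=1 Z=0
after  1: x0=0xa3 x1=0x45 x2=0x52 x3=0xd3  N=1 Z=0
after  2: x0=0xa3 x1=0x52 x2=0x52 x3=0xd3  N=0 Z=0
after  3: x0=0xa3 x1=0x81 x2=0x52 x3=0xd3  N=1 Z=0
-- IRQ taken; context saved, return-PC = 4 --

SAVED = 0x81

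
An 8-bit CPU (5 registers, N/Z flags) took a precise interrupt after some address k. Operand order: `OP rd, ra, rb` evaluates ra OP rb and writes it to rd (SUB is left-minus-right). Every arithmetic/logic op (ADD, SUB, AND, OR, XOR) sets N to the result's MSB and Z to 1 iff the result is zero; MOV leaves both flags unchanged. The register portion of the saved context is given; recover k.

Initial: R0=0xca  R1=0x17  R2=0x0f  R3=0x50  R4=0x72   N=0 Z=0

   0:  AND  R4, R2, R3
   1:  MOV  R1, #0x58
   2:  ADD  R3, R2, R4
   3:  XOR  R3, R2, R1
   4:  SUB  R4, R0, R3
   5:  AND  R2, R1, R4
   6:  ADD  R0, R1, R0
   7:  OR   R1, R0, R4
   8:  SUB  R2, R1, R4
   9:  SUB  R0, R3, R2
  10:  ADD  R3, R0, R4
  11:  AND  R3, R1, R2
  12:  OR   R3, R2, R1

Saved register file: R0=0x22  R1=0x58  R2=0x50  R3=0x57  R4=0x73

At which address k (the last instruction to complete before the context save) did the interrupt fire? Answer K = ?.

K = 6

after  0: R0=0xca R1=0x17 R2=0x0f R3=0x50 R4=0x00  N=0 Z=1
after  1: R0=0xca R1=0x58 R2=0x0f R3=0x50 R4=0x00  N=0 Z=1
after  2: R0=0xca R1=0x58 R2=0x0f R3=0x0f R4=0x00  N=0 Z=0
after  3: R0=0xca R1=0x58 R2=0x0f R3=0x57 R4=0x00  N=0 Z=0
after  4: R0=0xca R1=0x58 R2=0x0f R3=0x57 R4=0x73  N=0 Z=0
after  5: R0=0xca R1=0x58 R2=0x50 R3=0x57 R4=0x73  N=0 Z=0
after  6: R0=0x22 R1=0x58 R2=0x50 R3=0x57 R4=0x73  N=0 Z=0
-- IRQ taken; context saved, return-PC = 7 --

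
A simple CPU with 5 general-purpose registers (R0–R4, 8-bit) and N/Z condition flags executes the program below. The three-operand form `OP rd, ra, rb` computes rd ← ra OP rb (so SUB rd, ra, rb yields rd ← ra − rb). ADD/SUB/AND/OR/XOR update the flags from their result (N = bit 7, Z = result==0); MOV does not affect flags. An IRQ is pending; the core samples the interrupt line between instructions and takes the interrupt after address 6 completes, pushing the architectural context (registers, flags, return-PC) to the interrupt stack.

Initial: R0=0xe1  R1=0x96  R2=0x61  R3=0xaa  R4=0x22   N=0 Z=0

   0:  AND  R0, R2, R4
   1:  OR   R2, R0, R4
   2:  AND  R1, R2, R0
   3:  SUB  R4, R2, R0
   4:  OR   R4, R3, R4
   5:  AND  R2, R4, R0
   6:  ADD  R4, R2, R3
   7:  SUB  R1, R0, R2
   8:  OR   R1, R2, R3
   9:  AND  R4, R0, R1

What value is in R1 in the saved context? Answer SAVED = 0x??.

after  0: R0=0x20 R1=0x96 R2=0x61 R3=0xaa R4=0x22  N=0 Z=0
after  1: R0=0x20 R1=0x96 R2=0x22 R3=0xaa R4=0x22  N=0 Z=0
after  2: R0=0x20 R1=0x20 R2=0x22 R3=0xaa R4=0x22  N=0 Z=0
after  3: R0=0x20 R1=0x20 R2=0x22 R3=0xaa R4=0x02  N=0 Z=0
after  4: R0=0x20 R1=0x20 R2=0x22 R3=0xaa R4=0xaa  N=1 Z=0
after  5: R0=0x20 R1=0x20 R2=0x20 R3=0xaa R4=0xaa  N=0 Z=0
after  6: R0=0x20 R1=0x20 R2=0x20 R3=0xaa R4=0xca  N=1 Z=0
-- IRQ taken; context saved, return-PC = 7 --

SAVED = 0x20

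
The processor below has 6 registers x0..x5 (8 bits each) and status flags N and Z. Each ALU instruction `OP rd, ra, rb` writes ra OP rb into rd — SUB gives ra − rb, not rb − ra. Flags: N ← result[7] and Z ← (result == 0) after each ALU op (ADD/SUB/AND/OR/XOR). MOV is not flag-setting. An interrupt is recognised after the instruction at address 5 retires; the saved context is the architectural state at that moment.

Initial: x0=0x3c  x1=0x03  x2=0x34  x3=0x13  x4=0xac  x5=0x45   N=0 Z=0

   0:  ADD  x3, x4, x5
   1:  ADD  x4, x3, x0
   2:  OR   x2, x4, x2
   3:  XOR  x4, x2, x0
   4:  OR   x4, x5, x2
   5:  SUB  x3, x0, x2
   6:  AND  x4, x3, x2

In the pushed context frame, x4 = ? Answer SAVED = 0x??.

SAVED = 0x7d

after  0: x0=0x3c x1=0x03 x2=0x34 x3=0xf1 x4=0xac x5=0x45  N=1 Z=0
after  1: x0=0x3c x1=0x03 x2=0x34 x3=0xf1 x4=0x2d x5=0x45  N=0 Z=0
after  2: x0=0x3c x1=0x03 x2=0x3d x3=0xf1 x4=0x2d x5=0x45  N=0 Z=0
after  3: x0=0x3c x1=0x03 x2=0x3d x3=0xf1 x4=0x01 x5=0x45  N=0 Z=0
after  4: x0=0x3c x1=0x03 x2=0x3d x3=0xf1 x4=0x7d x5=0x45  N=0 Z=0
after  5: x0=0x3c x1=0x03 x2=0x3d x3=0xff x4=0x7d x5=0x45  N=1 Z=0
-- IRQ taken; context saved, return-PC = 6 --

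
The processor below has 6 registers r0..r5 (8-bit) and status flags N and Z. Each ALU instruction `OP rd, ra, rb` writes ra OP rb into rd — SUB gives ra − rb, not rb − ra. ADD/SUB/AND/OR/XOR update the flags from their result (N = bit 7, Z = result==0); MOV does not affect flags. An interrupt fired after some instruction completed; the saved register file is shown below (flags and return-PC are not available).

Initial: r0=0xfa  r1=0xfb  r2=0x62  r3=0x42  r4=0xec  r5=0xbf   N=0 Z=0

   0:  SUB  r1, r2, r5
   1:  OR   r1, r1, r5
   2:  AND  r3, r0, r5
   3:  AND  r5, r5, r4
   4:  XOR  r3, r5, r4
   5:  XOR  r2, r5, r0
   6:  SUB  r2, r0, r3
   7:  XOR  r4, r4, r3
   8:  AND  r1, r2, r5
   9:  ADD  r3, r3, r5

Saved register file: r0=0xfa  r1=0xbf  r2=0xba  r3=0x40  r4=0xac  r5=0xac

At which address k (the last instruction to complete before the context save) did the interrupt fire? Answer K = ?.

K = 7

after  0: r0=0xfa r1=0xa3 r2=0x62 r3=0x42 r4=0xec r5=0xbf  N=1 Z=0
after  1: r0=0xfa r1=0xbf r2=0x62 r3=0x42 r4=0xec r5=0xbf  N=1 Z=0
after  2: r0=0xfa r1=0xbf r2=0x62 r3=0xba r4=0xec r5=0xbf  N=1 Z=0
after  3: r0=0xfa r1=0xbf r2=0x62 r3=0xba r4=0xec r5=0xac  N=1 Z=0
after  4: r0=0xfa r1=0xbf r2=0x62 r3=0x40 r4=0xec r5=0xac  N=0 Z=0
after  5: r0=0xfa r1=0xbf r2=0x56 r3=0x40 r4=0xec r5=0xac  N=0 Z=0
after  6: r0=0xfa r1=0xbf r2=0xba r3=0x40 r4=0xec r5=0xac  N=1 Z=0
after  7: r0=0xfa r1=0xbf r2=0xba r3=0x40 r4=0xac r5=0xac  N=1 Z=0
-- IRQ taken; context saved, return-PC = 8 --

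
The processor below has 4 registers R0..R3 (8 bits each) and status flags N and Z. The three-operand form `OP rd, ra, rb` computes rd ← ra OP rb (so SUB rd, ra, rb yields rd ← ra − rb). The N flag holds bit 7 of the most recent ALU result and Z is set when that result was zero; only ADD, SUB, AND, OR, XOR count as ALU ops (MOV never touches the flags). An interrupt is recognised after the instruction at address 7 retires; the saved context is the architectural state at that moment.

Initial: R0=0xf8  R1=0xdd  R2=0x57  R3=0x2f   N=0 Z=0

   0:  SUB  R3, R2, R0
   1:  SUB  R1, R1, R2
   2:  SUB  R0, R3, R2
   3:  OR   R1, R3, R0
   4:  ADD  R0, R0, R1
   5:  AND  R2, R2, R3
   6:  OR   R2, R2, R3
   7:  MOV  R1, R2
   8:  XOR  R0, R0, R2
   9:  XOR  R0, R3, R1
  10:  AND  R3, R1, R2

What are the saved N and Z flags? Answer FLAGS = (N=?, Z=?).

after  0: R0=0xf8 R1=0xdd R2=0x57 R3=0x5f  N=0 Z=0
after  1: R0=0xf8 R1=0x86 R2=0x57 R3=0x5f  N=1 Z=0
after  2: R0=0x08 R1=0x86 R2=0x57 R3=0x5f  N=0 Z=0
after  3: R0=0x08 R1=0x5f R2=0x57 R3=0x5f  N=0 Z=0
after  4: R0=0x67 R1=0x5f R2=0x57 R3=0x5f  N=0 Z=0
after  5: R0=0x67 R1=0x5f R2=0x57 R3=0x5f  N=0 Z=0
after  6: R0=0x67 R1=0x5f R2=0x5f R3=0x5f  N=0 Z=0
after  7: R0=0x67 R1=0x5f R2=0x5f R3=0x5f  N=0 Z=0
-- IRQ taken; context saved, return-PC = 8 --

FLAGS = (N=0, Z=0)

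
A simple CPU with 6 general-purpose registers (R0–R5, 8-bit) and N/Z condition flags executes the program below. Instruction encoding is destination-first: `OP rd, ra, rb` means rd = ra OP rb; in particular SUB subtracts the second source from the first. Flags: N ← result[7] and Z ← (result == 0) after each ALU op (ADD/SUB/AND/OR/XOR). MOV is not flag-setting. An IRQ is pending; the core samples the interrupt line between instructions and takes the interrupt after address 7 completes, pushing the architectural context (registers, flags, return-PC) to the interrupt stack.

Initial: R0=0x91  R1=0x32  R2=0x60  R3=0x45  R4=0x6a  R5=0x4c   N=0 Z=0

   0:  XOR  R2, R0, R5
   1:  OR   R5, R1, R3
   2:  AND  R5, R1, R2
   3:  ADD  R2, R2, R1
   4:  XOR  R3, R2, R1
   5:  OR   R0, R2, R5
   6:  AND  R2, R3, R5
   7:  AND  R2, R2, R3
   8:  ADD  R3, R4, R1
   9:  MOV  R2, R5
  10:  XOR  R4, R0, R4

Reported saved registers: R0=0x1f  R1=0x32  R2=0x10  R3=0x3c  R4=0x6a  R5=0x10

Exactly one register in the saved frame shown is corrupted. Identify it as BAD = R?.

BAD = R3

after  0: R0=0x91 R1=0x32 R2=0xdd R3=0x45 R4=0x6a R5=0x4c  N=1 Z=0
after  1: R0=0x91 R1=0x32 R2=0xdd R3=0x45 R4=0x6a R5=0x77  N=0 Z=0
after  2: R0=0x91 R1=0x32 R2=0xdd R3=0x45 R4=0x6a R5=0x10  N=0 Z=0
after  3: R0=0x91 R1=0x32 R2=0x0f R3=0x45 R4=0x6a R5=0x10  N=0 Z=0
after  4: R0=0x91 R1=0x32 R2=0x0f R3=0x3d R4=0x6a R5=0x10  N=0 Z=0
after  5: R0=0x1f R1=0x32 R2=0x0f R3=0x3d R4=0x6a R5=0x10  N=0 Z=0
after  6: R0=0x1f R1=0x32 R2=0x10 R3=0x3d R4=0x6a R5=0x10  N=0 Z=0
after  7: R0=0x1f R1=0x32 R2=0x10 R3=0x3d R4=0x6a R5=0x10  N=0 Z=0
-- IRQ taken; context saved, return-PC = 8 --
mismatch: R3: reported 0x3c vs actual 0x3d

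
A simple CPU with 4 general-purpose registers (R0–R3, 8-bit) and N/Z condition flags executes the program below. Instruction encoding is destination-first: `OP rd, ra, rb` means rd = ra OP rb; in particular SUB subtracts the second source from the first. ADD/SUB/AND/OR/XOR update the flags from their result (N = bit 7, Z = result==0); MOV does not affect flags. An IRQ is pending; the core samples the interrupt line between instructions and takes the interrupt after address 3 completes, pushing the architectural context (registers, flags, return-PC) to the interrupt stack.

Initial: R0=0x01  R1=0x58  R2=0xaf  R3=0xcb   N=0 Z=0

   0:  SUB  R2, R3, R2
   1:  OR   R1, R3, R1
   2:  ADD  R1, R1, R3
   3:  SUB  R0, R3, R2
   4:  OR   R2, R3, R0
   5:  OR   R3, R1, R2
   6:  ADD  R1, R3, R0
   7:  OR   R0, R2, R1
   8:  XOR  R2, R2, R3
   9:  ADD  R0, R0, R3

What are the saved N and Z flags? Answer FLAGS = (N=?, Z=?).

after  0: R0=0x01 R1=0x58 R2=0x1c R3=0xcb  N=0 Z=0
after  1: R0=0x01 R1=0xdb R2=0x1c R3=0xcb  N=1 Z=0
after  2: R0=0x01 R1=0xa6 R2=0x1c R3=0xcb  N=1 Z=0
after  3: R0=0xaf R1=0xa6 R2=0x1c R3=0xcb  N=1 Z=0
-- IRQ taken; context saved, return-PC = 4 --

FLAGS = (N=1, Z=0)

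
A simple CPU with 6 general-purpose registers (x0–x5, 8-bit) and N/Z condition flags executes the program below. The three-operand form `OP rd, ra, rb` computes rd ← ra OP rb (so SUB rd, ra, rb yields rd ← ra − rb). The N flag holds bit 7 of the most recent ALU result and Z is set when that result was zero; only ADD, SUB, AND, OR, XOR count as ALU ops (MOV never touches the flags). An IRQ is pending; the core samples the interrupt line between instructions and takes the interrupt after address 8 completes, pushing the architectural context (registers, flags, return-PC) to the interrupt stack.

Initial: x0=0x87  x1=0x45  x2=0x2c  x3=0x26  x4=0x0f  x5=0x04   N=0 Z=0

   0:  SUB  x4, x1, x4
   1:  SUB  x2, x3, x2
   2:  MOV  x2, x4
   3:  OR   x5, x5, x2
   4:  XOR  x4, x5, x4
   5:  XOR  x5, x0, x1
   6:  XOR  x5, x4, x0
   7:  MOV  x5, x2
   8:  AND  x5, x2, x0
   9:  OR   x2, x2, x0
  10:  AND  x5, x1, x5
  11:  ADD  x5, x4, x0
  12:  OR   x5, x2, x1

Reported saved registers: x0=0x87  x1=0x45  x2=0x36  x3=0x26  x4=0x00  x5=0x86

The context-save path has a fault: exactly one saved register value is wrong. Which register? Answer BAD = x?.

after  0: x0=0x87 x1=0x45 x2=0x2c x3=0x26 x4=0x36 x5=0x04  N=0 Z=0
after  1: x0=0x87 x1=0x45 x2=0xfa x3=0x26 x4=0x36 x5=0x04  N=1 Z=0
after  2: x0=0x87 x1=0x45 x2=0x36 x3=0x26 x4=0x36 x5=0x04  N=1 Z=0
after  3: x0=0x87 x1=0x45 x2=0x36 x3=0x26 x4=0x36 x5=0x36  N=0 Z=0
after  4: x0=0x87 x1=0x45 x2=0x36 x3=0x26 x4=0x00 x5=0x36  N=0 Z=1
after  5: x0=0x87 x1=0x45 x2=0x36 x3=0x26 x4=0x00 x5=0xc2  N=1 Z=0
after  6: x0=0x87 x1=0x45 x2=0x36 x3=0x26 x4=0x00 x5=0x87  N=1 Z=0
after  7: x0=0x87 x1=0x45 x2=0x36 x3=0x26 x4=0x00 x5=0x36  N=1 Z=0
after  8: x0=0x87 x1=0x45 x2=0x36 x3=0x26 x4=0x00 x5=0x06  N=0 Z=0
-- IRQ taken; context saved, return-PC = 9 --
mismatch: x5: reported 0x86 vs actual 0x06

BAD = x5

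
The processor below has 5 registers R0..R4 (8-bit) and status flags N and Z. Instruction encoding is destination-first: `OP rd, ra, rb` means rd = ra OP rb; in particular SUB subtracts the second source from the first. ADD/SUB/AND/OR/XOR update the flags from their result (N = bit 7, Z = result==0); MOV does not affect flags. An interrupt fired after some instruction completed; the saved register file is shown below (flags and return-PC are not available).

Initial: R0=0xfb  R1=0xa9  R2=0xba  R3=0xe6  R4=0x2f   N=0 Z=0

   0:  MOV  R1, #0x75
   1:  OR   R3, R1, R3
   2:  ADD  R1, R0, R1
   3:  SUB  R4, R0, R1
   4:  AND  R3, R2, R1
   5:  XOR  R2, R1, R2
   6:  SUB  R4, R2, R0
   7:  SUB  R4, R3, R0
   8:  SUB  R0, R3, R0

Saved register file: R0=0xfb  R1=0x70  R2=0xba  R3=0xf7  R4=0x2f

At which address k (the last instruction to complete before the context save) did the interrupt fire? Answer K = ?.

K = 2

after  0: R0=0xfb R1=0x75 R2=0xba R3=0xe6 R4=0x2f  N=0 Z=0
after  1: R0=0xfb R1=0x75 R2=0xba R3=0xf7 R4=0x2f  N=1 Z=0
after  2: R0=0xfb R1=0x70 R2=0xba R3=0xf7 R4=0x2f  N=0 Z=0
-- IRQ taken; context saved, return-PC = 3 --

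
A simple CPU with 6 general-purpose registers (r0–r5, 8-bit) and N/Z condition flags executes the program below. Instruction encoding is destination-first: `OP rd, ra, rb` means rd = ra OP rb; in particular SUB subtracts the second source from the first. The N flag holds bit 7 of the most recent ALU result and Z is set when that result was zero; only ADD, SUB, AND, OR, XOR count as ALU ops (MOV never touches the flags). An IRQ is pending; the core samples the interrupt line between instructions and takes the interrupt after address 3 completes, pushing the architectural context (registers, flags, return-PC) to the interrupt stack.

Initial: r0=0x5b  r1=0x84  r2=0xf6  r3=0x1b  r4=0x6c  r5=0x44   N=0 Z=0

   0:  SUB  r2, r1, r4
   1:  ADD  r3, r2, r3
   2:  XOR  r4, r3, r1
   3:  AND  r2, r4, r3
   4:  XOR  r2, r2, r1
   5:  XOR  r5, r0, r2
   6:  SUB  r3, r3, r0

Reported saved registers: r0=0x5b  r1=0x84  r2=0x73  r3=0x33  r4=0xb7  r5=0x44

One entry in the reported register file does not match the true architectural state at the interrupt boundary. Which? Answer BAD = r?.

after  0: r0=0x5b r1=0x84 r2=0x18 r3=0x1b r4=0x6c r5=0x44  N=0 Z=0
after  1: r0=0x5b r1=0x84 r2=0x18 r3=0x33 r4=0x6c r5=0x44  N=0 Z=0
after  2: r0=0x5b r1=0x84 r2=0x18 r3=0x33 r4=0xb7 r5=0x44  N=1 Z=0
after  3: r0=0x5b r1=0x84 r2=0x33 r3=0x33 r4=0xb7 r5=0x44  N=0 Z=0
-- IRQ taken; context saved, return-PC = 4 --
mismatch: r2: reported 0x73 vs actual 0x33

BAD = r2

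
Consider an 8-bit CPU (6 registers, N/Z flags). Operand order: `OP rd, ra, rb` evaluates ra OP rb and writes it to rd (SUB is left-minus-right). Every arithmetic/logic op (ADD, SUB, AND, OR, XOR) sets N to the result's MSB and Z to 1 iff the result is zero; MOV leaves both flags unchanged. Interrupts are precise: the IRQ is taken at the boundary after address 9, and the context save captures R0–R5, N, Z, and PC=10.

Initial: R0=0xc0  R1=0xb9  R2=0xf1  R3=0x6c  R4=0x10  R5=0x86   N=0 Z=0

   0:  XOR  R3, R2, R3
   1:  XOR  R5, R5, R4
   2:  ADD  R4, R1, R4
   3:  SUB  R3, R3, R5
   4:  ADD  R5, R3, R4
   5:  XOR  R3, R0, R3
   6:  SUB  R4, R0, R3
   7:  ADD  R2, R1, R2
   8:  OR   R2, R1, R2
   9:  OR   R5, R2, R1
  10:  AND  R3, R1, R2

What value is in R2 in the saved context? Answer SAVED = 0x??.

after  0: R0=0xc0 R1=0xb9 R2=0xf1 R3=0x9d R4=0x10 R5=0x86  N=1 Z=0
after  1: R0=0xc0 R1=0xb9 R2=0xf1 R3=0x9d R4=0x10 R5=0x96  N=1 Z=0
after  2: R0=0xc0 R1=0xb9 R2=0xf1 R3=0x9d R4=0xc9 R5=0x96  N=1 Z=0
after  3: R0=0xc0 R1=0xb9 R2=0xf1 R3=0x07 R4=0xc9 R5=0x96  N=0 Z=0
after  4: R0=0xc0 R1=0xb9 R2=0xf1 R3=0x07 R4=0xc9 R5=0xd0  N=1 Z=0
after  5: R0=0xc0 R1=0xb9 R2=0xf1 R3=0xc7 R4=0xc9 R5=0xd0  N=1 Z=0
after  6: R0=0xc0 R1=0xb9 R2=0xf1 R3=0xc7 R4=0xf9 R5=0xd0  N=1 Z=0
after  7: R0=0xc0 R1=0xb9 R2=0xaa R3=0xc7 R4=0xf9 R5=0xd0  N=1 Z=0
after  8: R0=0xc0 R1=0xb9 R2=0xbb R3=0xc7 R4=0xf9 R5=0xd0  N=1 Z=0
after  9: R0=0xc0 R1=0xb9 R2=0xbb R3=0xc7 R4=0xf9 R5=0xbb  N=1 Z=0
-- IRQ taken; context saved, return-PC = 10 --

SAVED = 0xbb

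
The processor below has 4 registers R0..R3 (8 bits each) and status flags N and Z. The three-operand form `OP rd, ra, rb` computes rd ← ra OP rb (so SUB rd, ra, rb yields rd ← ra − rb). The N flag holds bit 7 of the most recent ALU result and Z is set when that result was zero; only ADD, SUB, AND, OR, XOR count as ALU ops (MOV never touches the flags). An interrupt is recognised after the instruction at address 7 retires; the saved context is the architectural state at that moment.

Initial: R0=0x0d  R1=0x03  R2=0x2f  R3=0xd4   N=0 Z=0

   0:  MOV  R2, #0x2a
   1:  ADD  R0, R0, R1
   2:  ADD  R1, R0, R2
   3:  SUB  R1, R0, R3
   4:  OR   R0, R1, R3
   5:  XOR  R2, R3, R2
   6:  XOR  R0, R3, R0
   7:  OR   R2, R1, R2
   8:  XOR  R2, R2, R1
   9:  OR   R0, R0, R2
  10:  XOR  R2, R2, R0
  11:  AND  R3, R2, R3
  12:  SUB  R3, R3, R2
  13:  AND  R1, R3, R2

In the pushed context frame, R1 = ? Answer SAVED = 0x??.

SAVED = 0x3c

after  0: R0=0x0d R1=0x03 R2=0x2a R3=0xd4  N=0 Z=0
after  1: R0=0x10 R1=0x03 R2=0x2a R3=0xd4  N=0 Z=0
after  2: R0=0x10 R1=0x3a R2=0x2a R3=0xd4  N=0 Z=0
after  3: R0=0x10 R1=0x3c R2=0x2a R3=0xd4  N=0 Z=0
after  4: R0=0xfc R1=0x3c R2=0x2a R3=0xd4  N=1 Z=0
after  5: R0=0xfc R1=0x3c R2=0xfe R3=0xd4  N=1 Z=0
after  6: R0=0x28 R1=0x3c R2=0xfe R3=0xd4  N=0 Z=0
after  7: R0=0x28 R1=0x3c R2=0xfe R3=0xd4  N=1 Z=0
-- IRQ taken; context saved, return-PC = 8 --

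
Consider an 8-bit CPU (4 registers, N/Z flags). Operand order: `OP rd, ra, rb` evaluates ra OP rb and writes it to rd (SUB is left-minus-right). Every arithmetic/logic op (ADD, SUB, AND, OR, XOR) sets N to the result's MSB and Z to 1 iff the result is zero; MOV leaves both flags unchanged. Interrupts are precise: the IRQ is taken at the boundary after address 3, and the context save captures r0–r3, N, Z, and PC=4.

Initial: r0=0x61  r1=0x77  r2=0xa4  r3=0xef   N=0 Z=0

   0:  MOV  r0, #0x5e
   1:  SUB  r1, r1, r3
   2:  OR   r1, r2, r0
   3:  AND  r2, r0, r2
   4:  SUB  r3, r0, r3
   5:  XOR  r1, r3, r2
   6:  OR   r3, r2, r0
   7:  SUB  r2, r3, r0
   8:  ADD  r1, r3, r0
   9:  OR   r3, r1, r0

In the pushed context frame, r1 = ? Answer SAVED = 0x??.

after  0: r0=0x5e r1=0x77 r2=0xa4 r3=0xef  N=0 Z=0
after  1: r0=0x5e r1=0x88 r2=0xa4 r3=0xef  N=1 Z=0
after  2: r0=0x5e r1=0xfe r2=0xa4 r3=0xef  N=1 Z=0
after  3: r0=0x5e r1=0xfe r2=0x04 r3=0xef  N=0 Z=0
-- IRQ taken; context saved, return-PC = 4 --

SAVED = 0xfe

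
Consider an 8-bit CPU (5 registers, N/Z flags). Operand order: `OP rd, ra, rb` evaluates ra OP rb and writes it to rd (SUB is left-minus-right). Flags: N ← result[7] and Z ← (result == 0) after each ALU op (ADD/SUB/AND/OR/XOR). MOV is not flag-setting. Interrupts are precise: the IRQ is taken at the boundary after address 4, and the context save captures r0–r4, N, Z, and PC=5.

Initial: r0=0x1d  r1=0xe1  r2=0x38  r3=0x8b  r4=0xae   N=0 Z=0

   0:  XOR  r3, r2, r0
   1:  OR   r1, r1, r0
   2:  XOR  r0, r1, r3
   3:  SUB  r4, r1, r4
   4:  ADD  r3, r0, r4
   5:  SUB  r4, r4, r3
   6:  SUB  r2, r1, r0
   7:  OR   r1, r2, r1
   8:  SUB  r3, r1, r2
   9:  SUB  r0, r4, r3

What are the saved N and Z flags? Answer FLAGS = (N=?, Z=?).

after  0: r0=0x1d r1=0xe1 r2=0x38 r3=0x25 r4=0xae  N=0 Z=0
after  1: r0=0x1d r1=0xfd r2=0x38 r3=0x25 r4=0xae  N=1 Z=0
after  2: r0=0xd8 r1=0xfd r2=0x38 r3=0x25 r4=0xae  N=1 Z=0
after  3: r0=0xd8 r1=0xfd r2=0x38 r3=0x25 r4=0x4f  N=0 Z=0
after  4: r0=0xd8 r1=0xfd r2=0x38 r3=0x27 r4=0x4f  N=0 Z=0
-- IRQ taken; context saved, return-PC = 5 --

FLAGS = (N=0, Z=0)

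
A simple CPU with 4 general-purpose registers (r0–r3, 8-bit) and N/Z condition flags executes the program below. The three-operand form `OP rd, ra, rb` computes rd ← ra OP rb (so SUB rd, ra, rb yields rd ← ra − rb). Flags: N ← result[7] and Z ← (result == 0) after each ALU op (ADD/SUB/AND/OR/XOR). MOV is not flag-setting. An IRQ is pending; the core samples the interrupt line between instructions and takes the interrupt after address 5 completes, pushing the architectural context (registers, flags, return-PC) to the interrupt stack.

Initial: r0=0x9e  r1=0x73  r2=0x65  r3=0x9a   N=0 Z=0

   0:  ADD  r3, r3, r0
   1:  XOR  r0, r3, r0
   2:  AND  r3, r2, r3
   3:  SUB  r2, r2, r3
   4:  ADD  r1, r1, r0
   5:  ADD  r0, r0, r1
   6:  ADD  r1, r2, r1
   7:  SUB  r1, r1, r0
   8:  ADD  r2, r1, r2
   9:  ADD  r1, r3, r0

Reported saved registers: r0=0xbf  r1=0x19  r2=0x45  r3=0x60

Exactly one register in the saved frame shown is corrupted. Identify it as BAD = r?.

BAD = r3

after  0: r0=0x9e r1=0x73 r2=0x65 r3=0x38  N=0 Z=0
after  1: r0=0xa6 r1=0x73 r2=0x65 r3=0x38  N=1 Z=0
after  2: r0=0xa6 r1=0x73 r2=0x65 r3=0x20  N=0 Z=0
after  3: r0=0xa6 r1=0x73 r2=0x45 r3=0x20  N=0 Z=0
after  4: r0=0xa6 r1=0x19 r2=0x45 r3=0x20  N=0 Z=0
after  5: r0=0xbf r1=0x19 r2=0x45 r3=0x20  N=1 Z=0
-- IRQ taken; context saved, return-PC = 6 --
mismatch: r3: reported 0x60 vs actual 0x20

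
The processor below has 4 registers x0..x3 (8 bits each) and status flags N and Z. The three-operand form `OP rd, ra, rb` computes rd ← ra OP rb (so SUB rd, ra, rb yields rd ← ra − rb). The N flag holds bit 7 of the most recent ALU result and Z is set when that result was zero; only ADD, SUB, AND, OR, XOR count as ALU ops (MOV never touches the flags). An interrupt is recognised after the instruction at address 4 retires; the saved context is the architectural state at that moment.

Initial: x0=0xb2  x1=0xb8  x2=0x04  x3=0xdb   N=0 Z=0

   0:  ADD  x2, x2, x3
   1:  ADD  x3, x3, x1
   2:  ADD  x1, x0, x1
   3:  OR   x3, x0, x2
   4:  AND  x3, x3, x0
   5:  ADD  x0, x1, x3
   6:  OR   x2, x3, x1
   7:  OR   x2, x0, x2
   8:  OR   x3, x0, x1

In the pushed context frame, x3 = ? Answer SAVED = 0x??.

after  0: x0=0xb2 x1=0xb8 x2=0xdf x3=0xdb  N=1 Z=0
after  1: x0=0xb2 x1=0xb8 x2=0xdf x3=0x93  N=1 Z=0
after  2: x0=0xb2 x1=0x6a x2=0xdf x3=0x93  N=0 Z=0
after  3: x0=0xb2 x1=0x6a x2=0xdf x3=0xff  N=1 Z=0
after  4: x0=0xb2 x1=0x6a x2=0xdf x3=0xb2  N=1 Z=0
-- IRQ taken; context saved, return-PC = 5 --

SAVED = 0xb2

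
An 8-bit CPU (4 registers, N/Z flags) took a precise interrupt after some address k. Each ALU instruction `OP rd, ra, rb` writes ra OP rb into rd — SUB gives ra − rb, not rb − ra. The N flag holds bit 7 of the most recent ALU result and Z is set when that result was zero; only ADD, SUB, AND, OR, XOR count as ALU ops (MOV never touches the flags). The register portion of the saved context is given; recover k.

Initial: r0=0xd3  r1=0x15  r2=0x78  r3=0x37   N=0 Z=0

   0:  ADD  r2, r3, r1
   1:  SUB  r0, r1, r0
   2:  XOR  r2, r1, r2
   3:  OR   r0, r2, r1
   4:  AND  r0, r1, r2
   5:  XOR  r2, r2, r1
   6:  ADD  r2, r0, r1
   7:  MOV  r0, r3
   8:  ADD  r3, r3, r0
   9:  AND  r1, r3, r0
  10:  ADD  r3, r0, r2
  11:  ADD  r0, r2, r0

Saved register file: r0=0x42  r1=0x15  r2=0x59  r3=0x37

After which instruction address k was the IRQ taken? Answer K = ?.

K = 2

after  0: r0=0xd3 r1=0x15 r2=0x4c r3=0x37  N=0 Z=0
after  1: r0=0x42 r1=0x15 r2=0x4c r3=0x37  N=0 Z=0
after  2: r0=0x42 r1=0x15 r2=0x59 r3=0x37  N=0 Z=0
-- IRQ taken; context saved, return-PC = 3 --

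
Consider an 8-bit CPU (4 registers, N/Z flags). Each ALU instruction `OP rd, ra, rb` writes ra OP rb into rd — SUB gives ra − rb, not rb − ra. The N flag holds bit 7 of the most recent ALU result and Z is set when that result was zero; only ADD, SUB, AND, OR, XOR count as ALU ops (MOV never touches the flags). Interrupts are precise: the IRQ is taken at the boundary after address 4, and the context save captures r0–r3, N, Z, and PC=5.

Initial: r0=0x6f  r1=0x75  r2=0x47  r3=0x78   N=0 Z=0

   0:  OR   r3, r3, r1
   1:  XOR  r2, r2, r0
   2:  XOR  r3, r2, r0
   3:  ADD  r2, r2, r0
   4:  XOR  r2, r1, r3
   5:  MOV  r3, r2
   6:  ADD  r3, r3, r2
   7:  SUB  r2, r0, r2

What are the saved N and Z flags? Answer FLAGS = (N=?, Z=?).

after  0: r0=0x6f r1=0x75 r2=0x47 r3=0x7d  N=0 Z=0
after  1: r0=0x6f r1=0x75 r2=0x28 r3=0x7d  N=0 Z=0
after  2: r0=0x6f r1=0x75 r2=0x28 r3=0x47  N=0 Z=0
after  3: r0=0x6f r1=0x75 r2=0x97 r3=0x47  N=1 Z=0
after  4: r0=0x6f r1=0x75 r2=0x32 r3=0x47  N=0 Z=0
-- IRQ taken; context saved, return-PC = 5 --

FLAGS = (N=0, Z=0)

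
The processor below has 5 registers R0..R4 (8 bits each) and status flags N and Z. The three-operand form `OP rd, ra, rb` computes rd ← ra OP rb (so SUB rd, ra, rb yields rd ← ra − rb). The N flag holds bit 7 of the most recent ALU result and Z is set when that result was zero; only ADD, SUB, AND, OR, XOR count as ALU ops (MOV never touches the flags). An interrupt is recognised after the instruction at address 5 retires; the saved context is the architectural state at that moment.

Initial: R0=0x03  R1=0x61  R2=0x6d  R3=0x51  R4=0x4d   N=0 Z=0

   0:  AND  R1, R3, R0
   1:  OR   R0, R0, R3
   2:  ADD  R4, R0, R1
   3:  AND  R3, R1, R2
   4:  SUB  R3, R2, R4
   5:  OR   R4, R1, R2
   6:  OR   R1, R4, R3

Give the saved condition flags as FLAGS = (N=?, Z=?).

FLAGS = (N=0, Z=0)

after  0: R0=0x03 R1=0x01 R2=0x6d R3=0x51 R4=0x4d  N=0 Z=0
after  1: R0=0x53 R1=0x01 R2=0x6d R3=0x51 R4=0x4d  N=0 Z=0
after  2: R0=0x53 R1=0x01 R2=0x6d R3=0x51 R4=0x54  N=0 Z=0
after  3: R0=0x53 R1=0x01 R2=0x6d R3=0x01 R4=0x54  N=0 Z=0
after  4: R0=0x53 R1=0x01 R2=0x6d R3=0x19 R4=0x54  N=0 Z=0
after  5: R0=0x53 R1=0x01 R2=0x6d R3=0x19 R4=0x6d  N=0 Z=0
-- IRQ taken; context saved, return-PC = 6 --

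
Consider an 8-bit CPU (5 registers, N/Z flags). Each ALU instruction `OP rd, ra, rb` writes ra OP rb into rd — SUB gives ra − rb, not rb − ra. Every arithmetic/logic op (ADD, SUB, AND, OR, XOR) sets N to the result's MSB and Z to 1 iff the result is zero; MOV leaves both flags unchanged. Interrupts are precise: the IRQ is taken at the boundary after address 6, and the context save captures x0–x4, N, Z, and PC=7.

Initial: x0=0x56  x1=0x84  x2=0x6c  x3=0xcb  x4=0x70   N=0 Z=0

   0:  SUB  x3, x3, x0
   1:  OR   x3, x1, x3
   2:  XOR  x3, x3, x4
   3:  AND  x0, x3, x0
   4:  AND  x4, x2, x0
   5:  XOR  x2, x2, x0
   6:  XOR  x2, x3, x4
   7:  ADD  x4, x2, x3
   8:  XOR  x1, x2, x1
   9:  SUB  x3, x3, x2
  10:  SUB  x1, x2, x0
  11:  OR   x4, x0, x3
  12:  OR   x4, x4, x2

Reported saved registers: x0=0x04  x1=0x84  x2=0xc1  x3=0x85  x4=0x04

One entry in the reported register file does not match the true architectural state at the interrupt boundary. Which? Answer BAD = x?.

after  0: x0=0x56 x1=0x84 x2=0x6c x3=0x75 x4=0x70  N=0 Z=0
after  1: x0=0x56 x1=0x84 x2=0x6c x3=0xf5 x4=0x70  N=1 Z=0
after  2: x0=0x56 x1=0x84 x2=0x6c x3=0x85 x4=0x70  N=1 Z=0
after  3: x0=0x04 x1=0x84 x2=0x6c x3=0x85 x4=0x70  N=0 Z=0
after  4: x0=0x04 x1=0x84 x2=0x6c x3=0x85 x4=0x04  N=0 Z=0
after  5: x0=0x04 x1=0x84 x2=0x68 x3=0x85 x4=0x04  N=0 Z=0
after  6: x0=0x04 x1=0x84 x2=0x81 x3=0x85 x4=0x04  N=1 Z=0
-- IRQ taken; context saved, return-PC = 7 --
mismatch: x2: reported 0xc1 vs actual 0x81

BAD = x2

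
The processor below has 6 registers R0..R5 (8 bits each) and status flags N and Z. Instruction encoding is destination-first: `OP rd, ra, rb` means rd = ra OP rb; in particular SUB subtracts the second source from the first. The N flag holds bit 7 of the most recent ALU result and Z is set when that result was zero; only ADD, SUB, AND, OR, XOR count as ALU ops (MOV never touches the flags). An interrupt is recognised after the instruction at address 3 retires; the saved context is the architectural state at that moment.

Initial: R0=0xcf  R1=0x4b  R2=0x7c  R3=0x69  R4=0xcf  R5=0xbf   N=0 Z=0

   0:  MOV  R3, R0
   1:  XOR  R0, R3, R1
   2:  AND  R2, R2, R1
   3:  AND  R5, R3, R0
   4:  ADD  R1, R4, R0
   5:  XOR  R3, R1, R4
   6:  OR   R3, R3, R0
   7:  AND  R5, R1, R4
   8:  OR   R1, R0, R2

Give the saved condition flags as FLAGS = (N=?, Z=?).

after  0: R0=0xcf R1=0x4b R2=0x7c R3=0xcf R4=0xcf R5=0xbf  N=0 Z=0
after  1: R0=0x84 R1=0x4b R2=0x7c R3=0xcf R4=0xcf R5=0xbf  N=1 Z=0
after  2: R0=0x84 R1=0x4b R2=0x48 R3=0xcf R4=0xcf R5=0xbf  N=0 Z=0
after  3: R0=0x84 R1=0x4b R2=0x48 R3=0xcf R4=0xcf R5=0x84  N=1 Z=0
-- IRQ taken; context saved, return-PC = 4 --

FLAGS = (N=1, Z=0)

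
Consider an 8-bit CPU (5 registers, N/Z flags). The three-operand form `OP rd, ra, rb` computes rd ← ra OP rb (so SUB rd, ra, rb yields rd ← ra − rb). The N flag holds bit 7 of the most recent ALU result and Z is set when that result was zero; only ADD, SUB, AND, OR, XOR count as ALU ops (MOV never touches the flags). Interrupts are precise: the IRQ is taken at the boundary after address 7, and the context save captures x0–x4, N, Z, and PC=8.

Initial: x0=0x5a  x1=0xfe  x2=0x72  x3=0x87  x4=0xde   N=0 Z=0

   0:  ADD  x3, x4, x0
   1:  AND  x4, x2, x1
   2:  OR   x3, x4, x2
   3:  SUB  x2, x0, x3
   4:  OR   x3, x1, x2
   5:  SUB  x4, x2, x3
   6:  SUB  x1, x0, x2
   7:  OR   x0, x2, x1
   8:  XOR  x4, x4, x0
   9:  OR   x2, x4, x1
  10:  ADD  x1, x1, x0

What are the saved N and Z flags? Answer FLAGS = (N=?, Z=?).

after  0: x0=0x5a x1=0xfe x2=0x72 x3=0x38 x4=0xde  N=0 Z=0
after  1: x0=0x5a x1=0xfe x2=0x72 x3=0x38 x4=0x72  N=0 Z=0
after  2: x0=0x5a x1=0xfe x2=0x72 x3=0x72 x4=0x72  N=0 Z=0
after  3: x0=0x5a x1=0xfe x2=0xe8 x3=0x72 x4=0x72  N=1 Z=0
after  4: x0=0x5a x1=0xfe x2=0xe8 x3=0xfe x4=0x72  N=1 Z=0
after  5: x0=0x5a x1=0xfe x2=0xe8 x3=0xfe x4=0xea  N=1 Z=0
after  6: x0=0x5a x1=0x72 x2=0xe8 x3=0xfe x4=0xea  N=0 Z=0
after  7: x0=0xfa x1=0x72 x2=0xe8 x3=0xfe x4=0xea  N=1 Z=0
-- IRQ taken; context saved, return-PC = 8 --

FLAGS = (N=1, Z=0)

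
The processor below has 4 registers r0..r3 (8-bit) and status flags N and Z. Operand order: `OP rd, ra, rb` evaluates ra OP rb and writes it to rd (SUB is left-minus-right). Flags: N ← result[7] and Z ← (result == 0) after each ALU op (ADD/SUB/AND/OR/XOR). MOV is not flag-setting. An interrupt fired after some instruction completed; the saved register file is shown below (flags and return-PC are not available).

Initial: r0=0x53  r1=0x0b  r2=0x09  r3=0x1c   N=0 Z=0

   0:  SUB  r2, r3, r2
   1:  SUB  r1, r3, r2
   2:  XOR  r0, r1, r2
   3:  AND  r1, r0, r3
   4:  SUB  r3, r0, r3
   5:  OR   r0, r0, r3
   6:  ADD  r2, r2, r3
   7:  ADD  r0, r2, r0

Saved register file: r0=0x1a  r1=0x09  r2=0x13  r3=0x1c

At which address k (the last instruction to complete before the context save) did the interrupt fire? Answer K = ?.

K = 2

after  0: r0=0x53 r1=0x0b r2=0x13 r3=0x1c  N=0 Z=0
after  1: r0=0x53 r1=0x09 r2=0x13 r3=0x1c  N=0 Z=0
after  2: r0=0x1a r1=0x09 r2=0x13 r3=0x1c  N=0 Z=0
-- IRQ taken; context saved, return-PC = 3 --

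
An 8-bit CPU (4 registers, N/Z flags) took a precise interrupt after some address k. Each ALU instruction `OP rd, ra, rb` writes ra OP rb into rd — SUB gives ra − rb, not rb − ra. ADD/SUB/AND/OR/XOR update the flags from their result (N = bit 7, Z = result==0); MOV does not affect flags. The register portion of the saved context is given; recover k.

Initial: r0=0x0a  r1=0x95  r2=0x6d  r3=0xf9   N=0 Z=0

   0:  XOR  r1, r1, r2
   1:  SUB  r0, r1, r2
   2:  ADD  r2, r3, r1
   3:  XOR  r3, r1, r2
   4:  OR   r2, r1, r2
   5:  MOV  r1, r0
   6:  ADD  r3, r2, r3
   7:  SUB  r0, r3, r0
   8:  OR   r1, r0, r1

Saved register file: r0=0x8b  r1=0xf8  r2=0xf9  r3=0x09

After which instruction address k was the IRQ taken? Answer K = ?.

after  0: r0=0x0a r1=0xf8 r2=0x6d r3=0xf9  N=1 Z=0
after  1: r0=0x8b r1=0xf8 r2=0x6d r3=0xf9  N=1 Z=0
after  2: r0=0x8b r1=0xf8 r2=0xf1 r3=0xf9  N=1 Z=0
after  3: r0=0x8b r1=0xf8 r2=0xf1 r3=0x09  N=0 Z=0
after  4: r0=0x8b r1=0xf8 r2=0xf9 r3=0x09  N=1 Z=0
-- IRQ taken; context saved, return-PC = 5 --

K = 4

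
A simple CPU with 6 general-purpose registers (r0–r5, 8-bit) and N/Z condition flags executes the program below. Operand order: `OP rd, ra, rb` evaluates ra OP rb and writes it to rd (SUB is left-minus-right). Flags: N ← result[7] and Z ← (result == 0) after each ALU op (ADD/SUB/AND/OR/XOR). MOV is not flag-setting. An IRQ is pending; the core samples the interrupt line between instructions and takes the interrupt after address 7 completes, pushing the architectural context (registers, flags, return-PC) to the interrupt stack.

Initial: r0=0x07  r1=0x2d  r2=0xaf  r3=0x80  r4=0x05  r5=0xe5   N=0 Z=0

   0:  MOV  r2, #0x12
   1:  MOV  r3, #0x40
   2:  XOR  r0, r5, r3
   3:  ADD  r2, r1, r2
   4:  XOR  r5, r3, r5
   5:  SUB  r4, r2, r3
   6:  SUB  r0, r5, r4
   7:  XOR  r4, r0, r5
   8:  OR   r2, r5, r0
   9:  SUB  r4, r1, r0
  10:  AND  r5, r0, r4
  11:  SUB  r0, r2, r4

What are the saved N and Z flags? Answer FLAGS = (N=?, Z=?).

after  0: r0=0x07 r1=0x2d r2=0x12 r3=0x80 r4=0x05 r5=0xe5  N=0 Z=0
after  1: r0=0x07 r1=0x2d r2=0x12 r3=0x40 r4=0x05 r5=0xe5  N=0 Z=0
after  2: r0=0xa5 r1=0x2d r2=0x12 r3=0x40 r4=0x05 r5=0xe5  N=1 Z=0
after  3: r0=0xa5 r1=0x2d r2=0x3f r3=0x40 r4=0x05 r5=0xe5  N=0 Z=0
after  4: r0=0xa5 r1=0x2d r2=0x3f r3=0x40 r4=0x05 r5=0xa5  N=1 Z=0
after  5: r0=0xa5 r1=0x2d r2=0x3f r3=0x40 r4=0xff r5=0xa5  N=1 Z=0
after  6: r0=0xa6 r1=0x2d r2=0x3f r3=0x40 r4=0xff r5=0xa5  N=1 Z=0
after  7: r0=0xa6 r1=0x2d r2=0x3f r3=0x40 r4=0x03 r5=0xa5  N=0 Z=0
-- IRQ taken; context saved, return-PC = 8 --

FLAGS = (N=0, Z=0)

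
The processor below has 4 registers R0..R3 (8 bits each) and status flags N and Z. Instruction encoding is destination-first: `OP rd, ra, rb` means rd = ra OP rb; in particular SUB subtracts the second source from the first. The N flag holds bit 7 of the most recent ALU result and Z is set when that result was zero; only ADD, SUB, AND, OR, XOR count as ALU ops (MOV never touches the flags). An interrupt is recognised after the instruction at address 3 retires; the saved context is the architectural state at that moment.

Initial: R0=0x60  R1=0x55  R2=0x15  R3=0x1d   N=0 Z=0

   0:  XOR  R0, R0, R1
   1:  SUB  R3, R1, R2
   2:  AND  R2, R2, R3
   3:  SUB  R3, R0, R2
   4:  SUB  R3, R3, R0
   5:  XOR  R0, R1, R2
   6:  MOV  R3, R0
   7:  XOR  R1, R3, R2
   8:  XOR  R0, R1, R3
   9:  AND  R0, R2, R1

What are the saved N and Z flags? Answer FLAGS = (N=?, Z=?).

after  0: R0=0x35 R1=0x55 R2=0x15 R3=0x1d  N=0 Z=0
after  1: R0=0x35 R1=0x55 R2=0x15 R3=0x40  N=0 Z=0
after  2: R0=0x35 R1=0x55 R2=0x00 R3=0x40  N=0 Z=1
after  3: R0=0x35 R1=0x55 R2=0x00 R3=0x35  N=0 Z=0
-- IRQ taken; context saved, return-PC = 4 --

FLAGS = (N=0, Z=0)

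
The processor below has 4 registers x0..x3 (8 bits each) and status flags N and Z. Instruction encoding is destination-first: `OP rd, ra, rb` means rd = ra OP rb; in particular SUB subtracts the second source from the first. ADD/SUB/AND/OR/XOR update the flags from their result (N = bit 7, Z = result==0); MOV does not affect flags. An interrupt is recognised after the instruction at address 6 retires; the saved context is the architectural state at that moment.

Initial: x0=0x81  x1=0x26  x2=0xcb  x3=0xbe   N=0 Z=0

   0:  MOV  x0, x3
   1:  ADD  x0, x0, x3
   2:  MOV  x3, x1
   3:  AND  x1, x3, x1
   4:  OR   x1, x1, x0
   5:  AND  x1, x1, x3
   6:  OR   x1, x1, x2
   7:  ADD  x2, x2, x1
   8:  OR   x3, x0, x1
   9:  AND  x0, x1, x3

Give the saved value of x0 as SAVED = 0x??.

after  0: x0=0xbe x1=0x26 x2=0xcb x3=0xbe  N=0 Z=0
after  1: x0=0x7c x1=0x26 x2=0xcb x3=0xbe  N=0 Z=0
after  2: x0=0x7c x1=0x26 x2=0xcb x3=0x26  N=0 Z=0
after  3: x0=0x7c x1=0x26 x2=0xcb x3=0x26  N=0 Z=0
after  4: x0=0x7c x1=0x7e x2=0xcb x3=0x26  N=0 Z=0
after  5: x0=0x7c x1=0x26 x2=0xcb x3=0x26  N=0 Z=0
after  6: x0=0x7c x1=0xef x2=0xcb x3=0x26  N=1 Z=0
-- IRQ taken; context saved, return-PC = 7 --

SAVED = 0x7c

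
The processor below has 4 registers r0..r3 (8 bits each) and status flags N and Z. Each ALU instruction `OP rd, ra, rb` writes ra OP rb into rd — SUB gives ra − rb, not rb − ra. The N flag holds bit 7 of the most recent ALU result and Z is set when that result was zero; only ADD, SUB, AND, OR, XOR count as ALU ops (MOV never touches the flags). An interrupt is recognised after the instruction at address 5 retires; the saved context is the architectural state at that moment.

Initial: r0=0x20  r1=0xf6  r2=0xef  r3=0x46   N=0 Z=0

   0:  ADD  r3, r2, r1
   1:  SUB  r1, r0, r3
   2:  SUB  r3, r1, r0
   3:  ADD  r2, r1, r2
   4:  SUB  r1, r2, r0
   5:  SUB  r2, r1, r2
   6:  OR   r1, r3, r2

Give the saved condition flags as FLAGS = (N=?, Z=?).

after  0: r0=0x20 r1=0xf6 r2=0xef r3=0xe5  N=1 Z=0
after  1: r0=0x20 r1=0x3b r2=0xef r3=0xe5  N=0 Z=0
after  2: r0=0x20 r1=0x3b r2=0xef r3=0x1b  N=0 Z=0
after  3: r0=0x20 r1=0x3b r2=0x2a r3=0x1b  N=0 Z=0
after  4: r0=0x20 r1=0x0a r2=0x2a r3=0x1b  N=0 Z=0
after  5: r0=0x20 r1=0x0a r2=0xe0 r3=0x1b  N=1 Z=0
-- IRQ taken; context saved, return-PC = 6 --

FLAGS = (N=1, Z=0)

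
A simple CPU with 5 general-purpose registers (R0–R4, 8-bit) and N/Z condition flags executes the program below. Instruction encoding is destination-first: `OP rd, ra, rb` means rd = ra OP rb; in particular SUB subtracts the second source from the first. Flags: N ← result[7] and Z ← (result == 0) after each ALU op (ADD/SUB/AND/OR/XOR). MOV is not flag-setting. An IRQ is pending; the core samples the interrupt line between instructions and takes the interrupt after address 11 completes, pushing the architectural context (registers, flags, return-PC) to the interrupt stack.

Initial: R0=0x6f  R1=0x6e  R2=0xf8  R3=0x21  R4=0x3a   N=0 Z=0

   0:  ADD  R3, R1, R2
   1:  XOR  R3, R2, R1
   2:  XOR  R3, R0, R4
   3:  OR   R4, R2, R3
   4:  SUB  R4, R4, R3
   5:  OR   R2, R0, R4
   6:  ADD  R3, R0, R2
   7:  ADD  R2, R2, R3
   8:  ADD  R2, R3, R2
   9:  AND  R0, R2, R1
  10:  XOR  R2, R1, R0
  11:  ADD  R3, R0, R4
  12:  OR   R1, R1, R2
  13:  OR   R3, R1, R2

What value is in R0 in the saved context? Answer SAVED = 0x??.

SAVED = 0x2a

after  0: R0=0x6f R1=0x6e R2=0xf8 R3=0x66 R4=0x3a  N=0 Z=0
after  1: R0=0x6f R1=0x6e R2=0xf8 R3=0x96 R4=0x3a  N=1 Z=0
after  2: R0=0x6f R1=0x6e R2=0xf8 R3=0x55 R4=0x3a  N=0 Z=0
after  3: R0=0x6f R1=0x6e R2=0xf8 R3=0x55 R4=0xfd  N=1 Z=0
after  4: R0=0x6f R1=0x6e R2=0xf8 R3=0x55 R4=0xa8  N=1 Z=0
after  5: R0=0x6f R1=0x6e R2=0xef R3=0x55 R4=0xa8  N=1 Z=0
after  6: R0=0x6f R1=0x6e R2=0xef R3=0x5e R4=0xa8  N=0 Z=0
after  7: R0=0x6f R1=0x6e R2=0x4d R3=0x5e R4=0xa8  N=0 Z=0
after  8: R0=0x6f R1=0x6e R2=0xab R3=0x5e R4=0xa8  N=1 Z=0
after  9: R0=0x2a R1=0x6e R2=0xab R3=0x5e R4=0xa8  N=0 Z=0
after 10: R0=0x2a R1=0x6e R2=0x44 R3=0x5e R4=0xa8  N=0 Z=0
after 11: R0=0x2a R1=0x6e R2=0x44 R3=0xd2 R4=0xa8  N=1 Z=0
-- IRQ taken; context saved, return-PC = 12 --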